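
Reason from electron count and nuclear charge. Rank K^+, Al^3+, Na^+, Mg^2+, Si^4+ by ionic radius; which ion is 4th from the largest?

Electron counts and nuclear charges: Si^4+ (Z=14, 10 e⁻), Al^3+ (Z=13, 10 e⁻), Mg^2+ (Z=12, 10 e⁻), Na^+ (Z=11, 10 e⁻), K^+ (Z=19, 18 e⁻). Si^4+ < Al^3+ (isoelectronic, higher Z=14 is smaller); Al^3+ < Mg^2+ (both 10 e⁻, Z=13>12); Mg^2+ < Na^+ (isoelectronic, higher Z=12 is smaller); Na^+ < K^+ (same group, period 3 vs 4).
Ordering: Si^4+ < Al^3+ < Mg^2+ < Na^+ < K^+. The 4th largest is Al^3+.

Al^3+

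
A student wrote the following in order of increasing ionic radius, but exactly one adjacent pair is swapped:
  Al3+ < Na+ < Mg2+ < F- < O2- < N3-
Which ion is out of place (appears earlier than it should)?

Na+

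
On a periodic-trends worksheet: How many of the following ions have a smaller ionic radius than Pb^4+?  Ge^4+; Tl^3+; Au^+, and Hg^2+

1

Electron counts and nuclear charges: Ge^4+ (Z=32, 28 e⁻), Pb^4+ (Z=82, 78 e⁻), Tl^3+ (Z=81, 78 e⁻), Hg^2+ (Z=80, 78 e⁻), Au^+ (Z=79, 78 e⁻). Ge^4+ < Pb^4+ (same group, 2 shells fewer); Pb^4+ < Tl^3+ (isoelectronic, higher Z=82 is smaller); Tl^3+ < Hg^2+ (both 78 e⁻, Z=81>80); Hg^2+ < Au^+ (isoelectronic, higher Z=80 is smaller).
Placing each against Pb^4+: smaller — Ge^4+; larger — Tl^3+, Hg^2+, Au^+. That's 1.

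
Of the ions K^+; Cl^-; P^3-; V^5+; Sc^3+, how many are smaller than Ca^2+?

2

Isoelectronic series (18 e⁻ each). Size is set by nuclear charge: more protons means a smaller ion. V^5+ (Z=23), Sc^3+ (Z=21), Ca^2+ (Z=20), K^+ (Z=19), Cl^- (Z=17), P^3- (Z=15).
Ordering all of them (including Ca^2+) by radius gives V^5+ < Sc^3+ < Ca^2+ < K^+ < Cl^- < P^3-. So 2 are smaller.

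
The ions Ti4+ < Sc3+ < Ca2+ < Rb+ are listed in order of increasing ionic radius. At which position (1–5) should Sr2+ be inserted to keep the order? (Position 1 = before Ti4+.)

First list Z and electron count for each: Ti4+: 18 e⁻, Z=22, Sc3+: 18 e⁻, Z=21, Ca2+: 18 e⁻, Z=20, Sr2+: 36 e⁻, Z=38, Rb+: 36 e⁻, Z=37. Ti4+ < Sc3+ (isoelectronic, higher Z=22 is smaller); Sc3+ < Ca2+ (isoelectronic, higher Z=21 is smaller); Ca2+ < Sr2+ (same group, period 4 vs 5); Sr2+ < Rb+ (isoelectronic, higher Z=38 is smaller).
Putting Sr2+ in gives Ti4+ < Sc3+ < Ca2+ < Sr2+ < Rb+; it lands at slot 4.

4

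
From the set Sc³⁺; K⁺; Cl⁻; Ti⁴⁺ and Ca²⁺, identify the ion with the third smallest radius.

Each ion has 18 electrons. The ranking follows nuclear charge in reverse — greater Z gives a smaller radius. Ti⁴⁺ (Z=22), Sc³⁺ (Z=21), Ca²⁺ (Z=20), K⁺ (Z=19), Cl⁻ (Z=17).
Ordering: Ti⁴⁺ < Sc³⁺ < Ca²⁺ < K⁺ < Cl⁻. The third smallest is Ca²⁺.

Ca²⁺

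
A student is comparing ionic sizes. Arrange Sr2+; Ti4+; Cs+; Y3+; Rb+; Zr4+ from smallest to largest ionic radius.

First list Z and electron count for each: Ti4+ has 18 e⁻ (Z=22), Zr4+ has 36 e⁻ (Z=40), Y3+ has 36 e⁻ (Z=39), Sr2+ has 36 e⁻ (Z=38), Rb+ has 36 e⁻ (Z=37), Cs+ has 54 e⁻ (Z=55). Ti4+ < Zr4+ (same group, period 4 vs 5); Zr4+ < Y3+ (both 36 e⁻, Z=40>39); Y3+ < Sr2+ (both 36 e⁻, Z=39>38); Sr2+ < Rb+ (isoelectronic, higher Z=38 is smaller); Rb+ < Cs+ (same group, period 5 vs 6).

Ti4+ < Zr4+ < Y3+ < Sr2+ < Rb+ < Cs+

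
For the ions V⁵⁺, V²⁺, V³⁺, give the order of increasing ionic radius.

V⁵⁺ < V³⁺ < V²⁺

Same element, different charge: the more highly charged cation has fewer electrons and a greater effective nuclear charge per electron, making V⁵⁺ the smallest.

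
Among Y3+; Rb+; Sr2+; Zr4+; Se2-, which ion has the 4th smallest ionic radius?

Rb+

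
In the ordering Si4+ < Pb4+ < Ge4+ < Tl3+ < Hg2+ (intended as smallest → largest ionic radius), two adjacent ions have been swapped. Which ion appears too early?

Compare adjacent ions: Ge4+ and Pb4+ are in one column with the same charge; the lighter period-4 ion has 2 fewer shells and is smaller — yet in this increasing list Pb4+ sits before Ge4+. Nothing else is reversed, so Pb4+ should move one place to the right.

Pb4+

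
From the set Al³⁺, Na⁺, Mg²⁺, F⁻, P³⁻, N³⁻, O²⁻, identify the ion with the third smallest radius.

Na⁺

Tabulating Z and e⁻: Al³⁺: 10 e⁻, Z=13, Mg²⁺: 10 e⁻, Z=12, Na⁺: 10 e⁻, Z=11, F⁻: 10 e⁻, Z=9, O²⁻: 10 e⁻, Z=8, N³⁻: 10 e⁻, Z=7, P³⁻: 18 e⁻, Z=15. Al³⁺ < Mg²⁺ (isoelectronic, higher Z=13 is smaller); Mg²⁺ < Na⁺ (isoelectronic, higher Z=12 is smaller); Na⁺ < F⁻ (both 10 e⁻, Z=11>9); F⁻ < O²⁻ (both 10 e⁻, Z=9>8); O²⁻ < N³⁻ (isoelectronic, higher Z=8 is smaller); N³⁻ < P³⁻ (same group, period 2 vs 3).
Full ascending order: Al³⁺ < Mg²⁺ < Na⁺ < F⁻ < O²⁻ < N³⁻ < P³⁻. Counting from the smallest, position 3 is Na⁺.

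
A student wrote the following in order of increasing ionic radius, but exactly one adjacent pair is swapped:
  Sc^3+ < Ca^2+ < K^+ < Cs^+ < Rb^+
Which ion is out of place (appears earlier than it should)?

Check each adjacent pair. Cs^+ and Rb^+ are reversed: same group and charge — period 5 sits above period 6, so Rb^+ is smaller. No other neighbouring pair contradicts the periodic trends, so Cs^+ is the ion listed too early.

Cs^+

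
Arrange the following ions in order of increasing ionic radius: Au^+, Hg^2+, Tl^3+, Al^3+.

Al^3+ < Tl^3+ < Hg^2+ < Au^+

Al^3+ has 10 e⁻ (Z=13), Tl^3+ has 78 e⁻ (Z=81), Hg^2+ has 78 e⁻ (Z=80), Au^+ has 78 e⁻ (Z=79). Al^3+ < Tl^3+ (same group, 3 shells fewer); Tl^3+ < Hg^2+ (isoelectronic, higher Z=81 is smaller); Hg^2+ < Au^+ (both 78 e⁻, Z=80>79).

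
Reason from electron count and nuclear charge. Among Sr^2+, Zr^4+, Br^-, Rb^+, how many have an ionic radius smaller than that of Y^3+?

1

These species are isoelectronic with 36 electrons. The only difference is the number of protons: Zr^4+ (Z=40), Y^3+ (Z=39), Sr^2+ (Z=38), Rb^+ (Z=37), Br^- (Z=35). The strongest nuclear pull (Zr^4+) gives the smallest ion.
Overall: Zr^4+ < Y^3+ < Sr^2+ < Rb^+ < Br^-. Y^3+ has 1 below it and 3 above. So 1 is smaller.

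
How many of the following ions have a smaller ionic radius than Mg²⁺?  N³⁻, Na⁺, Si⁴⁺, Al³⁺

2

Each ion has 10 electrons. The ranking follows nuclear charge in reverse — greater Z gives a smaller radius. Si⁴⁺ (Z=14), Al³⁺ (Z=13), Mg²⁺ (Z=12), Na⁺ (Z=11), N³⁻ (Z=7).
Overall: Si⁴⁺ < Al³⁺ < Mg²⁺ < Na⁺ < N³⁻. Mg²⁺ has 2 below it and 2 above. That's 2.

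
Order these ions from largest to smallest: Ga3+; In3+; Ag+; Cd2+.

Ag+ > Cd2+ > In3+ > Ga3+

Work out protons and electrons: Ga3+: 28 e⁻, Z=31, In3+: 46 e⁻, Z=49, Cd2+: 46 e⁻, Z=48, Ag+: 46 e⁻, Z=47. Ga3+ < In3+ (same group, 1 shell fewer); In3+ < Cd2+ (isoelectronic, higher Z=49 is smaller); Cd2+ < Ag+ (both 46 e⁻, Z=48>47).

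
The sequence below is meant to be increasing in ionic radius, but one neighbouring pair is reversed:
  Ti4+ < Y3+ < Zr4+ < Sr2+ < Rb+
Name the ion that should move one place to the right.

Y3+

Scanning neighbour by neighbour, only Y3+/Zr4+ violates a trend: both have 36 electrons but Z(Zr)=40 > Z(Y)=39, so Zr4+ should be the smaller of the two. That makes Y3+ the one sitting a position early relative to where it belongs.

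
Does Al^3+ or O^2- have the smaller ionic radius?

Al^3+

All of these have 10 electrons (isoelectronic). With the same electron cloud, the ion with the most protons pulls it in tightest. Nuclear charges: Al^3+ (Z=13), O^2- (Z=8). Highest Z is smallest.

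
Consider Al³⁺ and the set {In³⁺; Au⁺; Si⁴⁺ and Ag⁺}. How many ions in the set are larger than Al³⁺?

3

First list Z and electron count for each: Si⁴⁺ (Z=14, 10 e⁻), Al³⁺ (Z=13, 10 e⁻), In³⁺ (Z=49, 46 e⁻), Ag⁺ (Z=47, 46 e⁻), Au⁺ (Z=79, 78 e⁻). Si⁴⁺ < Al³⁺ (both 10 e⁻, Z=14>13); Al³⁺ < In³⁺ (same group, period 3 vs 5); In³⁺ < Ag⁺ (both 46 e⁻, Z=49>47); Ag⁺ < Au⁺ (same group, 1 shell fewer).
Relative to Al³⁺, the ions that are larger are In³⁺, Ag⁺, Au⁺. So 3 are larger.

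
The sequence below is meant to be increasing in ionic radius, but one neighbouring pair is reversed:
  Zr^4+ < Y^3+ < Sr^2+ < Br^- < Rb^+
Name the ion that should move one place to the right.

Compare adjacent ions: Rb^+ and Br^- share 36 electrons; the higher nuclear charge on Rb (Z=37) contracts it more, so Rb^+ < Br^- — yet in this increasing list Br^- sits before Rb^+. Nothing else is reversed, so Br^- should move one place to the right.

Br^-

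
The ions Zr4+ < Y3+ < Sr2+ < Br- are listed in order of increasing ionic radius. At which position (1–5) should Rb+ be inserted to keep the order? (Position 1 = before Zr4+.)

4

Each ion has 36 electrons. The ranking follows nuclear charge in reverse — greater Z gives a smaller radius. Zr4+ (Z=40), Y3+ (Z=39), Sr2+ (Z=38), Rb+ (Z=37), Br- (Z=35).
Merged order: Zr4+ < Y3+ < Sr2+ < Rb+ < Br- — Rb+ is number 4.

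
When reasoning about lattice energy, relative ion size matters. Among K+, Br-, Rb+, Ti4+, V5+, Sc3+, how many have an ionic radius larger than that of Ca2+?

First list Z and electron count for each: V5+ (Z=23, 18 e⁻), Ti4+ (Z=22, 18 e⁻), Sc3+ (Z=21, 18 e⁻), Ca2+ (Z=20, 18 e⁻), K+ (Z=19, 18 e⁻), Rb+ (Z=37, 36 e⁻), Br- (Z=35, 36 e⁻). V5+ < Ti4+ (isoelectronic, higher Z=23 is smaller); Ti4+ < Sc3+ (isoelectronic, higher Z=22 is smaller); Sc3+ < Ca2+ (both 18 e⁻, Z=21>20); Ca2+ < K+ (isoelectronic, higher Z=20 is smaller); K+ < Rb+ (same group, period 4 vs 5); Rb+ < Br- (isoelectronic, higher Z=37 is smaller).
Relative to Ca2+, the ions that are larger are K+, Rb+, Br-. Count: 3.

3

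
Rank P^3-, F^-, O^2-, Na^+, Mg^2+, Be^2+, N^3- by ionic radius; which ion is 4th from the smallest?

F^-

Work out protons and electrons: Be^2+ (Z=4, 2 e⁻), Mg^2+ (Z=12, 10 e⁻), Na^+ (Z=11, 10 e⁻), F^- (Z=9, 10 e⁻), O^2- (Z=8, 10 e⁻), N^3- (Z=7, 10 e⁻), P^3- (Z=15, 18 e⁻). Be^2+ < Mg^2+ (same group, period 2 vs 3); Mg^2+ < Na^+ (isoelectronic, higher Z=12 is smaller); Na^+ < F^- (both 10 e⁻, Z=11>9); F^- < O^2- (isoelectronic, higher Z=9 is smaller); O^2- < N^3- (both 10 e⁻, Z=8>7); N^3- < P^3- (same group, 1 shell fewer).
Full ascending order: Be^2+ < Mg^2+ < Na^+ < F^- < O^2- < N^3- < P^3-. Counting from the smallest, position 4 is F^-.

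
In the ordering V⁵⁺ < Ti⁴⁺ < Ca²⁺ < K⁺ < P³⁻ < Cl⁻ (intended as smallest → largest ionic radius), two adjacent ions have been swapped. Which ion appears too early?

Scanning neighbour by neighbour, only P³⁻/Cl⁻ violates a trend: both have 18 electrons but Z(Cl)=17 > Z(P)=15, so Cl⁻ should be the smaller of the two. That makes P³⁻ the one sitting a position early relative to where it belongs.

P³⁻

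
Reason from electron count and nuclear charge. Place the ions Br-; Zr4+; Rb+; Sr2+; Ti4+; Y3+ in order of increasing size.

Ti4+ < Zr4+ < Y3+ < Sr2+ < Rb+ < Br-

Ti4+ (Z=22, 18 e⁻), Zr4+ (Z=40, 36 e⁻), Y3+ (Z=39, 36 e⁻), Sr2+ (Z=38, 36 e⁻), Rb+ (Z=37, 36 e⁻), Br- (Z=35, 36 e⁻). Ti4+ < Zr4+ (same group, 1 shell fewer); Zr4+ < Y3+ (both 36 e⁻, Z=40>39); Y3+ < Sr2+ (isoelectronic, higher Z=39 is smaller); Sr2+ < Rb+ (isoelectronic, higher Z=38 is smaller); Rb+ < Br- (isoelectronic, higher Z=37 is smaller).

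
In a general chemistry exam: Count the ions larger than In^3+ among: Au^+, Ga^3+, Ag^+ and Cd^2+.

First list Z and electron count for each: Ga^3+ (Z=31, 28 e⁻), In^3+ (Z=49, 46 e⁻), Cd^2+ (Z=48, 46 e⁻), Ag^+ (Z=47, 46 e⁻), Au^+ (Z=79, 78 e⁻). Ga^3+ < In^3+ (same group, period 4 vs 5); In^3+ < Cd^2+ (isoelectronic, higher Z=49 is smaller); Cd^2+ < Ag^+ (isoelectronic, higher Z=48 is smaller); Ag^+ < Au^+ (same group, 1 shell fewer).
Placing each against In^3+: smaller — Ga^3+; larger — Cd^2+, Ag^+, Au^+. Count: 3.

3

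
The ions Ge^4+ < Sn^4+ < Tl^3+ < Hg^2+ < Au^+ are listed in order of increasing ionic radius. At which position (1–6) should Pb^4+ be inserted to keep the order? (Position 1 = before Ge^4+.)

3

First list Z and electron count for each: Ge^4+: 28 e⁻, Z=32, Sn^4+: 46 e⁻, Z=50, Pb^4+: 78 e⁻, Z=82, Tl^3+: 78 e⁻, Z=81, Hg^2+: 78 e⁻, Z=80, Au^+: 78 e⁻, Z=79. Ge^4+ < Sn^4+ (same group, period 4 vs 5); Sn^4+ < Pb^4+ (same group, period 5 vs 6); Pb^4+ < Tl^3+ (isoelectronic, higher Z=82 is smaller); Tl^3+ < Hg^2+ (isoelectronic, higher Z=81 is smaller); Hg^2+ < Au^+ (isoelectronic, higher Z=80 is smaller).
With Pb^4+ included the full order is Ge^4+ < Sn^4+ < Pb^4+ < Tl^3+ < Hg^2+ < Au^+, so it takes position 3.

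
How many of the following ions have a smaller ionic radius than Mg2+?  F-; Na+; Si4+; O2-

All of these have 10 electrons (isoelectronic). With the same electron cloud, the ion with the most protons pulls it in tightest. Nuclear charges: Si4+ (Z=14), Mg2+ (Z=12), Na+ (Z=11), F- (Z=9), O2- (Z=8). Highest Z is smallest.
Overall: Si4+ < Mg2+ < Na+ < F- < O2-. Mg2+ has 1 below it and 3 above. That's 1.

1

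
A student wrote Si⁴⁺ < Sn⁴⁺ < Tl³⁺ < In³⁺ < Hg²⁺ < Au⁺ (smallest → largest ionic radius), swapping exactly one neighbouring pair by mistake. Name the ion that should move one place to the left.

Check each adjacent pair. Tl³⁺ and In³⁺ are reversed: same group and charge — period 5 sits above period 6, so In³⁺ is smaller. No other neighbouring pair contradicts the periodic trends, so In³⁺ is the ion listed too late.

In³⁺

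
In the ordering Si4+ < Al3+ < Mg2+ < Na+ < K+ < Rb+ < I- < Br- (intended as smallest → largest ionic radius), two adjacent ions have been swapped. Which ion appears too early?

Check each adjacent pair. I- and Br- are reversed: Br- and I- are in one column with the same charge; the lighter period-4 ion has one fewer shell and is smaller. No other neighbouring pair contradicts the periodic trends, so I- is the ion listed too early.

I-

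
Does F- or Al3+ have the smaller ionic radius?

Al3+

These species are isoelectronic with 10 electrons. The only difference is the number of protons: Al3+ (Z=13), F- (Z=9). The strongest nuclear pull (Al3+) gives the smallest ion.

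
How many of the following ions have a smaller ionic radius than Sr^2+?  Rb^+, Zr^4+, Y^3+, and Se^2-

2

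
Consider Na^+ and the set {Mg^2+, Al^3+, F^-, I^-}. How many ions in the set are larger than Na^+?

2

First list Z and electron count for each: Al^3+ (Z=13, 10 e⁻), Mg^2+ (Z=12, 10 e⁻), Na^+ (Z=11, 10 e⁻), F^- (Z=9, 10 e⁻), I^- (Z=53, 54 e⁻). Al^3+ < Mg^2+ (both 10 e⁻, Z=13>12); Mg^2+ < Na^+ (isoelectronic, higher Z=12 is smaller); Na^+ < F^- (isoelectronic, higher Z=11 is smaller); F^- < I^- (same group, 3 shells fewer).
Overall: Al^3+ < Mg^2+ < Na^+ < F^- < I^-. Na^+ has 2 below it and 2 above. That's 2.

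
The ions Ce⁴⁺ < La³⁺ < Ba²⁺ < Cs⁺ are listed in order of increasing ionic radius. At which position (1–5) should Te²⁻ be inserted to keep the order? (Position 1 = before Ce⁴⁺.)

5

These species are isoelectronic with 54 electrons. The only difference is the number of protons: Ce⁴⁺ (Z=58), La³⁺ (Z=57), Ba²⁺ (Z=56), Cs⁺ (Z=55), Te²⁻ (Z=52). The strongest nuclear pull (Ce⁴⁺) gives the smallest ion.
With Te²⁻ included the full order is Ce⁴⁺ < La³⁺ < Ba²⁺ < Cs⁺ < Te²⁻, so it takes position 5.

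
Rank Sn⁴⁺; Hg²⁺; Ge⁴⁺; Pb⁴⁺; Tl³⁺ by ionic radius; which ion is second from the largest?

Tl³⁺

Ge⁴⁺ has 28 e⁻ (Z=32), Sn⁴⁺ has 46 e⁻ (Z=50), Pb⁴⁺ has 78 e⁻ (Z=82), Tl³⁺ has 78 e⁻ (Z=81), Hg²⁺ has 78 e⁻ (Z=80). Ge⁴⁺ < Sn⁴⁺ (same group, period 4 vs 5); Sn⁴⁺ < Pb⁴⁺ (same group, period 5 vs 6); Pb⁴⁺ < Tl³⁺ (isoelectronic, higher Z=82 is smaller); Tl³⁺ < Hg²⁺ (isoelectronic, higher Z=81 is smaller).
Full ascending order: Ge⁴⁺ < Sn⁴⁺ < Pb⁴⁺ < Tl³⁺ < Hg²⁺. Counting from the largest, position 2 is Tl³⁺.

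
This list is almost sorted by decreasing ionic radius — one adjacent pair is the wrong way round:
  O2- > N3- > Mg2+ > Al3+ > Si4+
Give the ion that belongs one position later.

O2-

Check each adjacent pair. O2- and N3- are reversed: both have 10 electrons but Z(O)=8 > Z(N)=7, so O2- should be the smaller of the two. No other neighbouring pair contradicts the periodic trends, so O2- is the ion listed too early.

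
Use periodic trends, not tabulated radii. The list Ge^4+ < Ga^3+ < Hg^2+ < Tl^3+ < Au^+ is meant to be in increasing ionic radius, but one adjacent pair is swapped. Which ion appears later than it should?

Tl^3+

Compare adjacent ions: both have 78 electrons but Z(Tl)=81 > Z(Hg)=80, so Tl^3+ should be the smaller of the two — yet in this increasing list Hg^2+ sits before Tl^3+. Nothing else is reversed, so Tl^3+ should move one place to the left.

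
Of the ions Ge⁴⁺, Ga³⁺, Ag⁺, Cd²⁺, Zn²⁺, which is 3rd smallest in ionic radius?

Work out protons and electrons: Ge⁴⁺: 28 e⁻, Z=32, Ga³⁺: 28 e⁻, Z=31, Zn²⁺: 28 e⁻, Z=30, Cd²⁺: 46 e⁻, Z=48, Ag⁺: 46 e⁻, Z=47. Ge⁴⁺ < Ga³⁺ (both 28 e⁻, Z=32>31); Ga³⁺ < Zn²⁺ (isoelectronic, higher Z=31 is smaller); Zn²⁺ < Cd²⁺ (same group, period 4 vs 5); Cd²⁺ < Ag⁺ (isoelectronic, higher Z=48 is smaller).
Ordering: Ge⁴⁺ < Ga³⁺ < Zn²⁺ < Cd²⁺ < Ag⁺. The 3rd smallest is Zn²⁺.

Zn²⁺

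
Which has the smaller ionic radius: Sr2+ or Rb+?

Isoelectronic series (36 e⁻ each). Size is set by nuclear charge: more protons means a smaller ion. Sr2+ (Z=38), Rb+ (Z=37).

Sr2+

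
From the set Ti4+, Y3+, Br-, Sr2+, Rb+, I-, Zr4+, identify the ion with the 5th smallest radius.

Work out protons and electrons: Ti4+: 18 e⁻, Z=22, Zr4+: 36 e⁻, Z=40, Y3+: 36 e⁻, Z=39, Sr2+: 36 e⁻, Z=38, Rb+: 36 e⁻, Z=37, Br-: 36 e⁻, Z=35, I-: 54 e⁻, Z=53. Ti4+ < Zr4+ (same group, 1 shell fewer); Zr4+ < Y3+ (both 36 e⁻, Z=40>39); Y3+ < Sr2+ (isoelectronic, higher Z=39 is smaller); Sr2+ < Rb+ (both 36 e⁻, Z=38>37); Rb+ < Br- (isoelectronic, higher Z=37 is smaller); Br- < I- (same group, period 4 vs 5).
That gives Ti4+ < Zr4+ < Y3+ < Sr2+ < Rb+ < Br- < I-. From the smallest end, number 5 is Rb+.

Rb+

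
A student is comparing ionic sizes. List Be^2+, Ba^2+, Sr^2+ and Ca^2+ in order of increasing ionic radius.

Be^2+ < Ca^2+ < Sr^2+ < Ba^2+

All are in the same group with charge +2. Radius grows down the group as n (the outermost shell) increases.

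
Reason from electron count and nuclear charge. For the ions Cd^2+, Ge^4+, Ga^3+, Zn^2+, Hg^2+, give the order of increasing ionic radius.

Electron counts and nuclear charges: Ge^4+: 28 e⁻, Z=32, Ga^3+: 28 e⁻, Z=31, Zn^2+: 28 e⁻, Z=30, Cd^2+: 46 e⁻, Z=48, Hg^2+: 78 e⁻, Z=80. Ge^4+ < Ga^3+ (both 28 e⁻, Z=32>31); Ga^3+ < Zn^2+ (isoelectronic, higher Z=31 is smaller); Zn^2+ < Cd^2+ (same group, 1 shell fewer); Cd^2+ < Hg^2+ (same group, 1 shell fewer).

Ge^4+ < Ga^3+ < Zn^2+ < Cd^2+ < Hg^2+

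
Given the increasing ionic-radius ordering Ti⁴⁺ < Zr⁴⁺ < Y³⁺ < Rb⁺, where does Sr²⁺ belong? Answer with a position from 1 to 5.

Work out protons and electrons: Ti⁴⁺ (Z=22, 18 e⁻), Zr⁴⁺ (Z=40, 36 e⁻), Y³⁺ (Z=39, 36 e⁻), Sr²⁺ (Z=38, 36 e⁻), Rb⁺ (Z=37, 36 e⁻). Ti⁴⁺ < Zr⁴⁺ (same group, period 4 vs 5); Zr⁴⁺ < Y³⁺ (isoelectronic, higher Z=40 is smaller); Y³⁺ < Sr²⁺ (isoelectronic, higher Z=39 is smaller); Sr²⁺ < Rb⁺ (both 36 e⁻, Z=38>37).
Merged order: Ti⁴⁺ < Zr⁴⁺ < Y³⁺ < Sr²⁺ < Rb⁺ — Sr²⁺ is number 4.

4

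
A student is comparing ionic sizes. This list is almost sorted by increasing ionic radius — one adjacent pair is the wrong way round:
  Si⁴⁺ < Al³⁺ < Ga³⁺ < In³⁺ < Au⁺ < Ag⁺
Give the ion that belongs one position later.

Au⁺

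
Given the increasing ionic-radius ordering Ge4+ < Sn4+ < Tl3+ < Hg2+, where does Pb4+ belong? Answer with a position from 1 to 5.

Tabulating Z and e⁻: Ge4+: 28 e⁻, Z=32, Sn4+: 46 e⁻, Z=50, Pb4+: 78 e⁻, Z=82, Tl3+: 78 e⁻, Z=81, Hg2+: 78 e⁻, Z=80. Ge4+ < Sn4+ (same group, 1 shell fewer); Sn4+ < Pb4+ (same group, 1 shell fewer); Pb4+ < Tl3+ (both 78 e⁻, Z=82>81); Tl3+ < Hg2+ (both 78 e⁻, Z=81>80).
Merged order: Ge4+ < Sn4+ < Pb4+ < Tl3+ < Hg2+ — Pb4+ is number 3.

3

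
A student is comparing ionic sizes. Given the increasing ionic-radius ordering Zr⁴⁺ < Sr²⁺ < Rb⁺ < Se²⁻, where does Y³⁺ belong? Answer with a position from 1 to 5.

2

Each ion has 36 electrons. The ranking follows nuclear charge in reverse — greater Z gives a smaller radius. Zr⁴⁺ (Z=40), Y³⁺ (Z=39), Sr²⁺ (Z=38), Rb⁺ (Z=37), Se²⁻ (Z=34).
Merged order: Zr⁴⁺ < Y³⁺ < Sr²⁺ < Rb⁺ < Se²⁻ — Y³⁺ is number 2.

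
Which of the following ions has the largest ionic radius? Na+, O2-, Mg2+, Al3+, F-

O2-

Isoelectronic series (10 e⁻ each). Size is set by nuclear charge: more protons means a smaller ion. Al3+ (Z=13), Mg2+ (Z=12), Na+ (Z=11), F- (Z=9), O2- (Z=8).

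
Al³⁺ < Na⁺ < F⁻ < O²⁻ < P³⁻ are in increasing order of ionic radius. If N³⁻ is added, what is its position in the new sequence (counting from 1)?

Electron counts and nuclear charges: Al³⁺ (Z=13, 10 e⁻), Na⁺ (Z=11, 10 e⁻), F⁻ (Z=9, 10 e⁻), O²⁻ (Z=8, 10 e⁻), N³⁻ (Z=7, 10 e⁻), P³⁻ (Z=15, 18 e⁻). Al³⁺ < Na⁺ (both 10 e⁻, Z=13>11); Na⁺ < F⁻ (isoelectronic, higher Z=11 is smaller); F⁻ < O²⁻ (isoelectronic, higher Z=9 is smaller); O²⁻ < N³⁻ (both 10 e⁻, Z=8>7); N³⁻ < P³⁻ (same group, 1 shell fewer).
With N³⁻ included the full order is Al³⁺ < Na⁺ < F⁻ < O²⁻ < N³⁻ < P³⁻, so it takes position 5.

5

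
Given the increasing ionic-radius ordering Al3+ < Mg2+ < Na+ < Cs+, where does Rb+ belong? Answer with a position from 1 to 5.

4

Work out protons and electrons: Al3+ has 10 e⁻ (Z=13), Mg2+ has 10 e⁻ (Z=12), Na+ has 10 e⁻ (Z=11), Rb+ has 36 e⁻ (Z=37), Cs+ has 54 e⁻ (Z=55). Al3+ < Mg2+ (isoelectronic, higher Z=13 is smaller); Mg2+ < Na+ (both 10 e⁻, Z=12>11); Na+ < Rb+ (same group, 2 shells fewer); Rb+ < Cs+ (same group, period 5 vs 6).
The complete sequence is Al3+ < Mg2+ < Na+ < Rb+ < Cs+. Rb+ sits at position 4.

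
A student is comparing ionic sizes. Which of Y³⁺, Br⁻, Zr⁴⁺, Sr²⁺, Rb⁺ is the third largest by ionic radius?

Sr²⁺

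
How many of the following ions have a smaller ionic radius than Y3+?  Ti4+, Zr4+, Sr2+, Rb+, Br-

Work out protons and electrons: Ti4+ (Z=22, 18 e⁻), Zr4+ (Z=40, 36 e⁻), Y3+ (Z=39, 36 e⁻), Sr2+ (Z=38, 36 e⁻), Rb+ (Z=37, 36 e⁻), Br- (Z=35, 36 e⁻). Ti4+ < Zr4+ (same group, period 4 vs 5); Zr4+ < Y3+ (both 36 e⁻, Z=40>39); Y3+ < Sr2+ (both 36 e⁻, Z=39>38); Sr2+ < Rb+ (both 36 e⁻, Z=38>37); Rb+ < Br- (both 36 e⁻, Z=37>35).
Overall: Ti4+ < Zr4+ < Y3+ < Sr2+ < Rb+ < Br-. Y3+ has 2 below it and 3 above. So 2 are smaller.

2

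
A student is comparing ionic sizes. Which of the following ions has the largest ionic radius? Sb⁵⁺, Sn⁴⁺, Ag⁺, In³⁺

Ag⁺

Each ion has 46 electrons. The ranking follows nuclear charge in reverse — greater Z gives a smaller radius. Sb⁵⁺ (Z=51), Sn⁴⁺ (Z=50), In³⁺ (Z=49), Ag⁺ (Z=47).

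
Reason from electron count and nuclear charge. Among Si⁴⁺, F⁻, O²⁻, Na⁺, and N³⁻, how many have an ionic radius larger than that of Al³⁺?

These species are isoelectronic with 10 electrons. The only difference is the number of protons: Si⁴⁺ (Z=14), Al³⁺ (Z=13), Na⁺ (Z=11), F⁻ (Z=9), O²⁻ (Z=8), N³⁻ (Z=7). The strongest nuclear pull (Si⁴⁺) gives the smallest ion.
Ordering all of them (including Al³⁺) by radius gives Si⁴⁺ < Al³⁺ < Na⁺ < F⁻ < O²⁻ < N³⁻. So 4 are larger.

4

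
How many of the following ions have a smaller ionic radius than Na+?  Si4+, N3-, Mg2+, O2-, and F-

These species are isoelectronic with 10 electrons. The only difference is the number of protons: Si4+ (Z=14), Mg2+ (Z=12), Na+ (Z=11), F- (Z=9), O2- (Z=8), N3- (Z=7). The strongest nuclear pull (Si4+) gives the smallest ion.
Ordering all of them (including Na+) by radius gives Si4+ < Mg2+ < Na+ < F- < O2- < N3-. Count: 2.

2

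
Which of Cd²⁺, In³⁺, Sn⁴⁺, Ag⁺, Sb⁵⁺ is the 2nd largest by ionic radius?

Cd²⁺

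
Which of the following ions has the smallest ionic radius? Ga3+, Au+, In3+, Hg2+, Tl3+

Ga3+

Work out protons and electrons: Ga3+ has 28 e⁻ (Z=31), In3+ has 46 e⁻ (Z=49), Tl3+ has 78 e⁻ (Z=81), Hg2+ has 78 e⁻ (Z=80), Au+ has 78 e⁻ (Z=79). Ga3+ < In3+ (same group, 1 shell fewer); In3+ < Tl3+ (same group, period 5 vs 6); Tl3+ < Hg2+ (both 78 e⁻, Z=81>80); Hg2+ < Au+ (both 78 e⁻, Z=80>79).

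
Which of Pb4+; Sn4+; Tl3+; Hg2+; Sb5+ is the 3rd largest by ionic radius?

Work out protons and electrons: Sb5+ (Z=51, 46 e⁻), Sn4+ (Z=50, 46 e⁻), Pb4+ (Z=82, 78 e⁻), Tl3+ (Z=81, 78 e⁻), Hg2+ (Z=80, 78 e⁻). Sb5+ < Sn4+ (isoelectronic, higher Z=51 is smaller); Sn4+ < Pb4+ (same group, 1 shell fewer); Pb4+ < Tl3+ (both 78 e⁻, Z=82>81); Tl3+ < Hg2+ (isoelectronic, higher Z=81 is smaller).
So the order is Sb5+ < Sn4+ < Pb4+ < Tl3+ < Hg2+; the 3rd-largest ion is Pb4+.

Pb4+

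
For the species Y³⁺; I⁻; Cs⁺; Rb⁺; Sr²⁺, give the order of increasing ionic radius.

Y³⁺ < Sr²⁺ < Rb⁺ < Cs⁺ < I⁻

Work out protons and electrons: Y³⁺ has 36 e⁻ (Z=39), Sr²⁺ has 36 e⁻ (Z=38), Rb⁺ has 36 e⁻ (Z=37), Cs⁺ has 54 e⁻ (Z=55), I⁻ has 54 e⁻ (Z=53). Y³⁺ < Sr²⁺ (both 36 e⁻, Z=39>38); Sr²⁺ < Rb⁺ (both 36 e⁻, Z=38>37); Rb⁺ < Cs⁺ (same group, 1 shell fewer); Cs⁺ < I⁻ (both 54 e⁻, Z=55>53).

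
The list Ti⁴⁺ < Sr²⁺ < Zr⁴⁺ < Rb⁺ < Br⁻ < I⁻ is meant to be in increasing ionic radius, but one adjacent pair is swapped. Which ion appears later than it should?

Zr⁴⁺

Check each adjacent pair. Sr²⁺ and Zr⁴⁺ are reversed: both have 36 electrons but Z(Zr)=40 > Z(Sr)=38, so Zr⁴⁺ should be the smaller of the two. No other neighbouring pair contradicts the periodic trends, so Zr⁴⁺ is the ion listed too late.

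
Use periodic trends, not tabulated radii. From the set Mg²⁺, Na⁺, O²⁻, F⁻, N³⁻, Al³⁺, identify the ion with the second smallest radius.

Each ion has 10 electrons. The ranking follows nuclear charge in reverse — greater Z gives a smaller radius. Al³⁺ (Z=13), Mg²⁺ (Z=12), Na⁺ (Z=11), F⁻ (Z=9), O²⁻ (Z=8), N³⁻ (Z=7).
So the order is Al³⁺ < Mg²⁺ < Na⁺ < F⁻ < O²⁻ < N³⁻; the 2nd-smallest ion is Mg²⁺.

Mg²⁺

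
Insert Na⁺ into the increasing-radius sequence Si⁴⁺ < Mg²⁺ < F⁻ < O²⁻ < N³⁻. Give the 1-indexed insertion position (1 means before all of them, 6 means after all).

3

These species are isoelectronic with 10 electrons. The only difference is the number of protons: Si⁴⁺ (Z=14), Mg²⁺ (Z=12), Na⁺ (Z=11), F⁻ (Z=9), O²⁻ (Z=8), N³⁻ (Z=7). The strongest nuclear pull (Si⁴⁺) gives the smallest ion.
With Na⁺ included the full order is Si⁴⁺ < Mg²⁺ < Na⁺ < F⁻ < O²⁻ < N³⁻, so it takes position 3.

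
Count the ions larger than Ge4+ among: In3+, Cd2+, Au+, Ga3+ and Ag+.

5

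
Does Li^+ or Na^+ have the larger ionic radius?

These ions sit in one column with identical charge. Each step down the periodic table adds a principal shell, increasing the radius.

Na^+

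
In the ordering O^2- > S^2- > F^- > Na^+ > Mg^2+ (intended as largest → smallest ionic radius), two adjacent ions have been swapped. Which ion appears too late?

S^2-

Check each adjacent pair. O^2- and S^2- are reversed: O^2- and S^2- are in one column with the same charge; the lighter period-2 ion has one fewer shell and is smaller. No other neighbouring pair contradicts the periodic trends, so S^2- is the ion listed too late.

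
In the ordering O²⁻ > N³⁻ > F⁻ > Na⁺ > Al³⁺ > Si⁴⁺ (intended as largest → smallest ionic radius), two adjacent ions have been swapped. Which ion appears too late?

Scanning neighbour by neighbour, only O²⁻/N³⁻ violates a trend: O²⁻ and N³⁻ share 10 electrons; the higher nuclear charge on O (Z=8) contracts it more, so O²⁻ < N³⁻. That makes N³⁻ the one sitting a position late relative to where it belongs.

N³⁻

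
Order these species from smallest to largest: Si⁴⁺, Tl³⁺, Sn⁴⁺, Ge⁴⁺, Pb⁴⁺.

Si⁴⁺ < Ge⁴⁺ < Sn⁴⁺ < Pb⁴⁺ < Tl³⁺

Si⁴⁺: 10 e⁻, Z=14, Ge⁴⁺: 28 e⁻, Z=32, Sn⁴⁺: 46 e⁻, Z=50, Pb⁴⁺: 78 e⁻, Z=82, Tl³⁺: 78 e⁻, Z=81. Si⁴⁺ < Ge⁴⁺ (same group, 1 shell fewer); Ge⁴⁺ < Sn⁴⁺ (same group, 1 shell fewer); Sn⁴⁺ < Pb⁴⁺ (same group, period 5 vs 6); Pb⁴⁺ < Tl³⁺ (isoelectronic, higher Z=82 is smaller).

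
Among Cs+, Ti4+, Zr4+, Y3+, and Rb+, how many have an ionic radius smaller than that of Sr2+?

3

Work out protons and electrons: Ti4+ (Z=22, 18 e⁻), Zr4+ (Z=40, 36 e⁻), Y3+ (Z=39, 36 e⁻), Sr2+ (Z=38, 36 e⁻), Rb+ (Z=37, 36 e⁻), Cs+ (Z=55, 54 e⁻). Ti4+ < Zr4+ (same group, period 4 vs 5); Zr4+ < Y3+ (isoelectronic, higher Z=40 is smaller); Y3+ < Sr2+ (isoelectronic, higher Z=39 is smaller); Sr2+ < Rb+ (both 36 e⁻, Z=38>37); Rb+ < Cs+ (same group, period 5 vs 6).
Placing each against Sr2+: smaller — Ti4+, Zr4+, Y3+; larger — Rb+, Cs+. Count: 3.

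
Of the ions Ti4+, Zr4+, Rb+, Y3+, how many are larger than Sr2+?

1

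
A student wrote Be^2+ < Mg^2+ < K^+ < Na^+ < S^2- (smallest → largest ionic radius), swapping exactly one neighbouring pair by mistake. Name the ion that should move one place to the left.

Na^+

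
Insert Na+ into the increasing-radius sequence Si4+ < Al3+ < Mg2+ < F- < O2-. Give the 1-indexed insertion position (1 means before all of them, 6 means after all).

4

Isoelectronic series (10 e⁻ each). Size is set by nuclear charge: more protons means a smaller ion. Si4+ (Z=14), Al3+ (Z=13), Mg2+ (Z=12), Na+ (Z=11), F- (Z=9), O2- (Z=8).
Merged order: Si4+ < Al3+ < Mg2+ < Na+ < F- < O2- — Na+ is number 4.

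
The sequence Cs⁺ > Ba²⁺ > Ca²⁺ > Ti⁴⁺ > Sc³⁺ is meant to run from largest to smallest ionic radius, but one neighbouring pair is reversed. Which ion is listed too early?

Compare adjacent ions: Ti⁴⁺ and Sc³⁺ share 18 electrons; the higher nuclear charge on Ti (Z=22) contracts it more, so Ti⁴⁺ < Sc³⁺ — yet in this decreasing list Ti⁴⁺ sits before Sc³⁺. Nothing else is reversed, so Ti⁴⁺ should move one place to the right.

Ti⁴⁺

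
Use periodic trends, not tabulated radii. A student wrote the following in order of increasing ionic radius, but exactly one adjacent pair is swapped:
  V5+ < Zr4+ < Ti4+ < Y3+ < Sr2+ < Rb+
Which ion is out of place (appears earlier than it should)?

The pair Zr4+, Ti4+ is the wrong way round — same group and charge — period 4 sits above period 5, so Ti4+ is smaller. All other adjacent pairs agree with periodic trends, so Zr4+ is the misplaced ion.

Zr4+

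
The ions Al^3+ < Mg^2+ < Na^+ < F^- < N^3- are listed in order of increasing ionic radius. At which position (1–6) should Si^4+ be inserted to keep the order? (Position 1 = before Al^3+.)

1

Isoelectronic series (10 e⁻ each). Size is set by nuclear charge: more protons means a smaller ion. Si^4+ (Z=14), Al^3+ (Z=13), Mg^2+ (Z=12), Na^+ (Z=11), F^- (Z=9), N^3- (Z=7).
The complete sequence is Si^4+ < Al^3+ < Mg^2+ < Na^+ < F^- < N^3-. Si^4+ sits at position 1.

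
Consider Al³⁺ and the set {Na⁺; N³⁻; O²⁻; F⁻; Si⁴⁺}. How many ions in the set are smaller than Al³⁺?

Each ion has 10 electrons. The ranking follows nuclear charge in reverse — greater Z gives a smaller radius. Si⁴⁺ (Z=14), Al³⁺ (Z=13), Na⁺ (Z=11), F⁻ (Z=9), O²⁻ (Z=8), N³⁻ (Z=7).
Ordering all of them (including Al³⁺) by radius gives Si⁴⁺ < Al³⁺ < Na⁺ < F⁻ < O²⁻ < N³⁻. So 1 is smaller.

1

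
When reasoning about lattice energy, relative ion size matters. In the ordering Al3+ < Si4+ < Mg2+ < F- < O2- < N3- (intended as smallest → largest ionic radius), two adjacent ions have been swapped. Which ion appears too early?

Al3+

Scanning neighbour by neighbour, only Al3+/Si4+ violates a trend: Si4+ and Al3+ share 10 electrons; the higher nuclear charge on Si (Z=14) contracts it more, so Si4+ < Al3+. That makes Al3+ the one sitting a position early relative to where it belongs.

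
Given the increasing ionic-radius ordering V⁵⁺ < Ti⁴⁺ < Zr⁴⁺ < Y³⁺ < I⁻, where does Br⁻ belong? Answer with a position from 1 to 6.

5

Work out protons and electrons: V⁵⁺ has 18 e⁻ (Z=23), Ti⁴⁺ has 18 e⁻ (Z=22), Zr⁴⁺ has 36 e⁻ (Z=40), Y³⁺ has 36 e⁻ (Z=39), Br⁻ has 36 e⁻ (Z=35), I⁻ has 54 e⁻ (Z=53). V⁵⁺ < Ti⁴⁺ (isoelectronic, higher Z=23 is smaller); Ti⁴⁺ < Zr⁴⁺ (same group, period 4 vs 5); Zr⁴⁺ < Y³⁺ (both 36 e⁻, Z=40>39); Y³⁺ < Br⁻ (both 36 e⁻, Z=39>35); Br⁻ < I⁻ (same group, period 4 vs 5).
Putting Br⁻ in gives V⁵⁺ < Ti⁴⁺ < Zr⁴⁺ < Y³⁺ < Br⁻ < I⁻; it lands at slot 5.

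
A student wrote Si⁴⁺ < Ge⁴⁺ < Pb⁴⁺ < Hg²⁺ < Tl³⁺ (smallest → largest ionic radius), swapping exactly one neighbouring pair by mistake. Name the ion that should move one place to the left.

Tl³⁺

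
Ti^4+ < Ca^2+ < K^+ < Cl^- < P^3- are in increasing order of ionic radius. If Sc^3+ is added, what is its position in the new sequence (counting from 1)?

All of these have 18 electrons (isoelectronic). With the same electron cloud, the ion with the most protons pulls it in tightest. Nuclear charges: Ti^4+ (Z=22), Sc^3+ (Z=21), Ca^2+ (Z=20), K^+ (Z=19), Cl^- (Z=17), P^3- (Z=15). Highest Z is smallest.
Merged order: Ti^4+ < Sc^3+ < Ca^2+ < K^+ < Cl^- < P^3- — Sc^3+ is number 2.

2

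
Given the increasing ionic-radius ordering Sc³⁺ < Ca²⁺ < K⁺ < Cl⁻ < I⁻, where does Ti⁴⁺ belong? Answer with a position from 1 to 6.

Electron counts and nuclear charges: Ti⁴⁺: 18 e⁻, Z=22, Sc³⁺: 18 e⁻, Z=21, Ca²⁺: 18 e⁻, Z=20, K⁺: 18 e⁻, Z=19, Cl⁻: 18 e⁻, Z=17, I⁻: 54 e⁻, Z=53. Ti⁴⁺ < Sc³⁺ (isoelectronic, higher Z=22 is smaller); Sc³⁺ < Ca²⁺ (isoelectronic, higher Z=21 is smaller); Ca²⁺ < K⁺ (both 18 e⁻, Z=20>19); K⁺ < Cl⁻ (isoelectronic, higher Z=19 is smaller); Cl⁻ < I⁻ (same group, 2 shells fewer).
With Ti⁴⁺ included the full order is Ti⁴⁺ < Sc³⁺ < Ca²⁺ < K⁺ < Cl⁻ < I⁻, so it takes position 1.

1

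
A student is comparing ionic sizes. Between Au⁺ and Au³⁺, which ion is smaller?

Au³⁺

These are all Au ions. Removing more electrons (higher positive charge) pulls the remaining electrons in closer, so Au³⁺ is smallest and Au⁺ is largest.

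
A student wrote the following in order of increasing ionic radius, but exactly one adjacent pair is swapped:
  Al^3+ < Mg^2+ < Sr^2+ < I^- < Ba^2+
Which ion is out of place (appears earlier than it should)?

Check each adjacent pair. I^- and Ba^2+ are reversed: they are isoelectronic (54 e⁻) and Ba has more protons than I (56 vs 53), making Ba^2+ smaller. No other neighbouring pair contradicts the periodic trends, so I^- is the ion listed too early.

I^-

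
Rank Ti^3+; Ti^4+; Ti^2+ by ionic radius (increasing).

Ti^4+ < Ti^3+ < Ti^2+

Same element, different charge: the more highly charged cation has fewer electrons and a greater effective nuclear charge per electron, making Ti^4+ the smallest.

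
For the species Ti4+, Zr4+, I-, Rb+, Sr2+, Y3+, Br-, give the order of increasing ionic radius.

Ti4+ < Zr4+ < Y3+ < Sr2+ < Rb+ < Br- < I-

Work out protons and electrons: Ti4+ has 18 e⁻ (Z=22), Zr4+ has 36 e⁻ (Z=40), Y3+ has 36 e⁻ (Z=39), Sr2+ has 36 e⁻ (Z=38), Rb+ has 36 e⁻ (Z=37), Br- has 36 e⁻ (Z=35), I- has 54 e⁻ (Z=53). Ti4+ < Zr4+ (same group, 1 shell fewer); Zr4+ < Y3+ (both 36 e⁻, Z=40>39); Y3+ < Sr2+ (both 36 e⁻, Z=39>38); Sr2+ < Rb+ (both 36 e⁻, Z=38>37); Rb+ < Br- (isoelectronic, higher Z=37 is smaller); Br- < I- (same group, 1 shell fewer).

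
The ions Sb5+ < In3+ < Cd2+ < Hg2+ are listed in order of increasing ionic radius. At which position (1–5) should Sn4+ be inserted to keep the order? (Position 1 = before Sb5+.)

2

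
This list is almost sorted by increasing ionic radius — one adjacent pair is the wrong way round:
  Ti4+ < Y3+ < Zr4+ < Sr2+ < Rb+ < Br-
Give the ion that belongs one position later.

Check each adjacent pair. Y3+ and Zr4+ are reversed: they are isoelectronic (36 e⁻) and Zr has more protons than Y (40 vs 39), making Zr4+ smaller. No other neighbouring pair contradicts the periodic trends, so Y3+ is the ion listed too early.

Y3+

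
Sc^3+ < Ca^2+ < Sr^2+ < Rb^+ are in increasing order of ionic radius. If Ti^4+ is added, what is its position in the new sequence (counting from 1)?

First list Z and electron count for each: Ti^4+ has 18 e⁻ (Z=22), Sc^3+ has 18 e⁻ (Z=21), Ca^2+ has 18 e⁻ (Z=20), Sr^2+ has 36 e⁻ (Z=38), Rb^+ has 36 e⁻ (Z=37). Ti^4+ < Sc^3+ (isoelectronic, higher Z=22 is smaller); Sc^3+ < Ca^2+ (both 18 e⁻, Z=21>20); Ca^2+ < Sr^2+ (same group, period 4 vs 5); Sr^2+ < Rb^+ (both 36 e⁻, Z=38>37).
The complete sequence is Ti^4+ < Sc^3+ < Ca^2+ < Sr^2+ < Rb^+. Ti^4+ sits at position 1.

1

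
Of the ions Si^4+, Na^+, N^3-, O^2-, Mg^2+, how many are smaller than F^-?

Isoelectronic series (10 e⁻ each). Size is set by nuclear charge: more protons means a smaller ion. Si^4+ (Z=14), Mg^2+ (Z=12), Na^+ (Z=11), F^- (Z=9), O^2- (Z=8), N^3- (Z=7).
Placing each against F^-: smaller — Si^4+, Mg^2+, Na^+; larger — O^2-, N^3-. Count: 3.

3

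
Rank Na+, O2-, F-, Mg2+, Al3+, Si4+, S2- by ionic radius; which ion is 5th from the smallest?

Tabulating Z and e⁻: Si4+ (Z=14, 10 e⁻), Al3+ (Z=13, 10 e⁻), Mg2+ (Z=12, 10 e⁻), Na+ (Z=11, 10 e⁻), F- (Z=9, 10 e⁻), O2- (Z=8, 10 e⁻), S2- (Z=16, 18 e⁻). Si4+ < Al3+ (both 10 e⁻, Z=14>13); Al3+ < Mg2+ (both 10 e⁻, Z=13>12); Mg2+ < Na+ (isoelectronic, higher Z=12 is smaller); Na+ < F- (both 10 e⁻, Z=11>9); F- < O2- (isoelectronic, higher Z=9 is smaller); O2- < S2- (same group, 1 shell fewer).
So the order is Si4+ < Al3+ < Mg2+ < Na+ < F- < O2- < S2-; the 5th-smallest ion is F-.

F-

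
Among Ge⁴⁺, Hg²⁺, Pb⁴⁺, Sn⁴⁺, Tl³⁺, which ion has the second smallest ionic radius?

Sn⁴⁺

Tabulating Z and e⁻: Ge⁴⁺: 28 e⁻, Z=32, Sn⁴⁺: 46 e⁻, Z=50, Pb⁴⁺: 78 e⁻, Z=82, Tl³⁺: 78 e⁻, Z=81, Hg²⁺: 78 e⁻, Z=80. Ge⁴⁺ < Sn⁴⁺ (same group, 1 shell fewer); Sn⁴⁺ < Pb⁴⁺ (same group, period 5 vs 6); Pb⁴⁺ < Tl³⁺ (isoelectronic, higher Z=82 is smaller); Tl³⁺ < Hg²⁺ (isoelectronic, higher Z=81 is smaller).
That gives Ge⁴⁺ < Sn⁴⁺ < Pb⁴⁺ < Tl³⁺ < Hg²⁺. From the smallest end, number 2 is Sn⁴⁺.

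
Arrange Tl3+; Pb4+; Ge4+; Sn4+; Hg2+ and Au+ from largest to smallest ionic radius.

Au+ > Hg2+ > Tl3+ > Pb4+ > Sn4+ > Ge4+

First list Z and electron count for each: Ge4+: 28 e⁻, Z=32, Sn4+: 46 e⁻, Z=50, Pb4+: 78 e⁻, Z=82, Tl3+: 78 e⁻, Z=81, Hg2+: 78 e⁻, Z=80, Au+: 78 e⁻, Z=79. Ge4+ < Sn4+ (same group, 1 shell fewer); Sn4+ < Pb4+ (same group, period 5 vs 6); Pb4+ < Tl3+ (both 78 e⁻, Z=82>81); Tl3+ < Hg2+ (both 78 e⁻, Z=81>80); Hg2+ < Au+ (both 78 e⁻, Z=80>79).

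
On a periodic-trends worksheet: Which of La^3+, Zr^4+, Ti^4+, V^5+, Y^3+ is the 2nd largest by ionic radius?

Y^3+

V^5+ (Z=23, 18 e⁻), Ti^4+ (Z=22, 18 e⁻), Zr^4+ (Z=40, 36 e⁻), Y^3+ (Z=39, 36 e⁻), La^3+ (Z=57, 54 e⁻). V^5+ < Ti^4+ (isoelectronic, higher Z=23 is smaller); Ti^4+ < Zr^4+ (same group, period 4 vs 5); Zr^4+ < Y^3+ (both 36 e⁻, Z=40>39); Y^3+ < La^3+ (same group, 1 shell fewer).
So the order is V^5+ < Ti^4+ < Zr^4+ < Y^3+ < La^3+; the 2nd-largest ion is Y^3+.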